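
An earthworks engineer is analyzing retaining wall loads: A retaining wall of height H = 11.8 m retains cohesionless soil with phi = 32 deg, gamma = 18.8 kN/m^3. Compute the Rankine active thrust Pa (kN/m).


Result: 402.16 kN/m

Derivation:
Compute active earth pressure coefficient:
Ka = tan^2(45 - phi/2) = tan^2(29.0) = 0.307259
Compute active force:
Pa = 0.5 * Ka * gamma * H^2
Pa = 0.5 * 0.307259 * 18.8 * 11.8^2
Pa = 402.16 kN/m


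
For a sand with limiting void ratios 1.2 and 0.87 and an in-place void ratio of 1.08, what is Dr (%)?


Using Dr = (e_max - e) / (e_max - e_min) * 100
e_max - e = 1.2 - 1.08 = 0.12
e_max - e_min = 1.2 - 0.87 = 0.33
Dr = 0.12 / 0.33 * 100
Dr = 36.36 %


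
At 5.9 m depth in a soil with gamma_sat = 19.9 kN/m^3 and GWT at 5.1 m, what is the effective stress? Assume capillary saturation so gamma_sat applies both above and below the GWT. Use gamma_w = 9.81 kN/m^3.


Total stress = gamma_sat * depth
sigma = 19.9 * 5.9 = 117.41 kPa
Pore water pressure u = gamma_w * (depth - d_wt)
u = 9.81 * (5.9 - 5.1) = 7.848 kPa
Effective stress = sigma - u
sigma' = 117.41 - 7.848 = 109.56 kPa


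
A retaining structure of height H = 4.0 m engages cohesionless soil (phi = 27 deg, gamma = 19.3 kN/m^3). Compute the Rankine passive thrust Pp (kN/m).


Compute passive earth pressure coefficient:
Kp = tan^2(45 + phi/2) = tan^2(58.5) = 2.66294
Compute passive force:
Pp = 0.5 * Kp * gamma * H^2
Pp = 0.5 * 2.66294 * 19.3 * 4.0^2
Pp = 411.16 kN/m


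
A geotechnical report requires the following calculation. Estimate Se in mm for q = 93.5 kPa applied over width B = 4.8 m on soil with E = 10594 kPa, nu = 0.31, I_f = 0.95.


Result: 36.378 mm

Derivation:
Using Se = q * B * (1 - nu^2) * I_f / E
1 - nu^2 = 1 - 0.31^2 = 0.9039
Se = 93.5 * 4.8 * 0.9039 * 0.95 / 10594
Se = 0.036378 m
Convert to mm: Se = 0.036378 * 1000 = 36.378 mm


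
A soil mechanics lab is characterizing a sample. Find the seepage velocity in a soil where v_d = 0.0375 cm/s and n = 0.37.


Using v_s = v_d / n
v_s = 0.0375 / 0.37
v_s = 0.10135 cm/s


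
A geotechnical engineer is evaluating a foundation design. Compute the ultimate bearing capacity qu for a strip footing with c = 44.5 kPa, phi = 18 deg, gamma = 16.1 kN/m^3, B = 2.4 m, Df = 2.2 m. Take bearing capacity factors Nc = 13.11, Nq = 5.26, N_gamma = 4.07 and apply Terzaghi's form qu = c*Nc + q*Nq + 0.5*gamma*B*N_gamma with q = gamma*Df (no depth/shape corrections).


Compute qu = c*Nc + gamma*Df*Nq + 0.5*gamma*B*N_gamma
Term 1: 44.5 * 13.11 = 583.395
Term 2: 16.1 * 2.2 * 5.26 = 186.3092
Term 3: 0.5 * 16.1 * 2.4 * 4.07 = 78.6324
qu = 583.395 + 186.3092 + 78.6324
qu = 848.34 kPa


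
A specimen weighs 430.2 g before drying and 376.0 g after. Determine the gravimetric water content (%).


Using w = (m_wet - m_dry) / m_dry * 100
m_wet - m_dry = 430.2 - 376.0 = 54.2 g
w = 54.2 / 376.0 * 100
w = 14.41 %


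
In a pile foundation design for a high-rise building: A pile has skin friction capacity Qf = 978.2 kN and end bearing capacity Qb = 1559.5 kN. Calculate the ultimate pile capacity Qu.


Using Qu = Qf + Qb
Qu = 978.2 + 1559.5
Qu = 2537.7 kN


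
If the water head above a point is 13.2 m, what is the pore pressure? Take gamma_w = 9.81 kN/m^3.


Using u = gamma_w * h_w
u = 9.81 * 13.2
u = 129.49 kPa


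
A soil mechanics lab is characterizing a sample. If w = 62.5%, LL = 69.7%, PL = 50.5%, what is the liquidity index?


Result: 0.625

Derivation:
First compute the plasticity index:
PI = LL - PL = 69.7 - 50.5 = 19.2
Then compute the liquidity index:
LI = (w - PL) / PI
LI = (62.5 - 50.5) / 19.2
LI = 0.625


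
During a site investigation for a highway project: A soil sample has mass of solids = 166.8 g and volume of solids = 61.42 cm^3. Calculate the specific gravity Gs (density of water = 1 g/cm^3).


Result: 2.716

Derivation:
Using Gs = m_s / (V_s * rho_w)
Since rho_w = 1 g/cm^3:
Gs = 166.8 / 61.42
Gs = 2.716


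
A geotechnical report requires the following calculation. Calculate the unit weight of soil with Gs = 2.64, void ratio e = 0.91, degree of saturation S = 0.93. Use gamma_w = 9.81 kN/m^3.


Using gamma = gamma_w * (Gs + S*e) / (1 + e)
Numerator: Gs + S*e = 2.64 + 0.93*0.91 = 3.4863
Denominator: 1 + e = 1 + 0.91 = 1.91
gamma = 9.81 * 3.4863 / 1.91
gamma = 17.906 kN/m^3


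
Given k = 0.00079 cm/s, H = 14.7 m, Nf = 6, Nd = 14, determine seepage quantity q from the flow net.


Convert k to m/s for unit consistency with H:
k = 0.00079 cm/s = 0.00079 / 100 m/s = 7.9e-06 m/s
Using q = k * H * Nf / Nd
Nf / Nd = 6 / 14 = 0.4286
q = 7.9e-06 * 14.7 * 0.4286
q = 4.977e-05 m^3/s per m


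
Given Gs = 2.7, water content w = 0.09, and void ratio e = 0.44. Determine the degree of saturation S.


Result: 0.5523

Derivation:
Using S = Gs * w / e
S = 2.7 * 0.09 / 0.44
S = 0.5523


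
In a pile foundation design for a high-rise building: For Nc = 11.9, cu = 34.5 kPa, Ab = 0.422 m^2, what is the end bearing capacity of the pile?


Result: 173.25 kN

Derivation:
Using Qb = Nc * cu * Ab
Qb = 11.9 * 34.5 * 0.422
Qb = 173.25 kN


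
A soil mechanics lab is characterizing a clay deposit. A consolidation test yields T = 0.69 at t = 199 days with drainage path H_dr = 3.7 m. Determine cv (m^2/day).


Using cv = T * H_dr^2 / t
H_dr^2 = 3.7^2 = 13.69
cv = 0.69 * 13.69 / 199
cv = 0.04747 m^2/day


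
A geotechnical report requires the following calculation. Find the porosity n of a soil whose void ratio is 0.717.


Using the relation n = e / (1 + e)
n = 0.717 / (1 + 0.717)
n = 0.717 / 1.717
n = 0.4176


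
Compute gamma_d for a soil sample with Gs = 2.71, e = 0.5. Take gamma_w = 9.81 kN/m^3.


Result: 17.723 kN/m^3

Derivation:
Using gamma_d = Gs * gamma_w / (1 + e)
gamma_d = 2.71 * 9.81 / (1 + 0.5)
gamma_d = 2.71 * 9.81 / 1.5
gamma_d = 17.723 kN/m^3


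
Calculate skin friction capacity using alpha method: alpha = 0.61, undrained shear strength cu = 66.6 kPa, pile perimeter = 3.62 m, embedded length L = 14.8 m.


Using Qs = alpha * cu * perimeter * L
Qs = 0.61 * 66.6 * 3.62 * 14.8
Qs = 2176.58 kN


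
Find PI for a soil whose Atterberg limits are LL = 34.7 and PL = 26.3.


Using PI = LL - PL
PI = 34.7 - 26.3
PI = 8.4


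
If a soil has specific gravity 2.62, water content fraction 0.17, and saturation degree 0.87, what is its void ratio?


Using the relation e = Gs * w / S
e = 2.62 * 0.17 / 0.87
e = 0.512


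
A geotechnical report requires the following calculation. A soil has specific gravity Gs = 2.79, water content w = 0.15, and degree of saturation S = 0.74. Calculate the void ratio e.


Result: 0.5655

Derivation:
Using the relation e = Gs * w / S
e = 2.79 * 0.15 / 0.74
e = 0.5655


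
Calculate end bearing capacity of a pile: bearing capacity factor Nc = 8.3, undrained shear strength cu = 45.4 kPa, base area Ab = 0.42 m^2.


Using Qb = Nc * cu * Ab
Qb = 8.3 * 45.4 * 0.42
Qb = 158.26 kN


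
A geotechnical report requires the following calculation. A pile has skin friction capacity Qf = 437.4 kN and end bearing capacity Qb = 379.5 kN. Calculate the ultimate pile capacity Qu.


Using Qu = Qf + Qb
Qu = 437.4 + 379.5
Qu = 816.9 kN


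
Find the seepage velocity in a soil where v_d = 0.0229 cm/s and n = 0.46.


Result: 0.04978 cm/s

Derivation:
Using v_s = v_d / n
v_s = 0.0229 / 0.46
v_s = 0.04978 cm/s


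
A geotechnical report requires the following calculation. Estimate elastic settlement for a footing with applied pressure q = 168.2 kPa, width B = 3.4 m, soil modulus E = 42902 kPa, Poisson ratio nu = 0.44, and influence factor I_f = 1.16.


Using Se = q * B * (1 - nu^2) * I_f / E
1 - nu^2 = 1 - 0.44^2 = 0.8064
Se = 168.2 * 3.4 * 0.8064 * 1.16 / 42902
Se = 0.012469 m
Convert to mm: Se = 0.012469 * 1000 = 12.469 mm


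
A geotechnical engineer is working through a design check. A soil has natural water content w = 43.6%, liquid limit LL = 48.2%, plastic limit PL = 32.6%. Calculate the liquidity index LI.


First compute the plasticity index:
PI = LL - PL = 48.2 - 32.6 = 15.6
Then compute the liquidity index:
LI = (w - PL) / PI
LI = (43.6 - 32.6) / 15.6
LI = 0.705


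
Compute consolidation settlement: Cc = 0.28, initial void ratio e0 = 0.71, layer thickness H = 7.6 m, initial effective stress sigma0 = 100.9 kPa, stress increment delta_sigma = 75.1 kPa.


Result: 0.3007 m

Derivation:
Using Sc = Cc * H / (1 + e0) * log10((sigma0 + delta_sigma) / sigma0)
Stress ratio = (100.9 + 75.1) / 100.9 = 1.7443
log10(1.7443) = 0.241622
Cc * H / (1 + e0) = 0.28 * 7.6 / (1 + 0.71) = 1.24444
Sc = 1.24444 * 0.241622
Sc = 0.3007 m


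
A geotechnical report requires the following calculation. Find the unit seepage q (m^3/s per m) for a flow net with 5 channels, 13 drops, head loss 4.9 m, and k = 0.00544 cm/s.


Result: 0.0001025 m^3/s per m

Derivation:
Convert k to m/s for unit consistency with H:
k = 0.00544 cm/s = 0.00544 / 100 m/s = 5.44e-05 m/s
Using q = k * H * Nf / Nd
Nf / Nd = 5 / 13 = 0.3846
q = 5.44e-05 * 4.9 * 0.3846
q = 0.0001025 m^3/s per m


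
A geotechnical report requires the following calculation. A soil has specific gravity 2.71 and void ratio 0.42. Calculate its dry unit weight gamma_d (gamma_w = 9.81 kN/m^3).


Using gamma_d = Gs * gamma_w / (1 + e)
gamma_d = 2.71 * 9.81 / (1 + 0.42)
gamma_d = 2.71 * 9.81 / 1.42
gamma_d = 18.722 kN/m^3


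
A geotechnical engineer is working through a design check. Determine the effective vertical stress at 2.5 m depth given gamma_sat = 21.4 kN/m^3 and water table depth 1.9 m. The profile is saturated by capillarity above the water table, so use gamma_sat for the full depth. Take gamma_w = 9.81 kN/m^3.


Total stress = gamma_sat * depth
sigma = 21.4 * 2.5 = 53.5 kPa
Pore water pressure u = gamma_w * (depth - d_wt)
u = 9.81 * (2.5 - 1.9) = 5.886 kPa
Effective stress = sigma - u
sigma' = 53.5 - 5.886 = 47.61 kPa


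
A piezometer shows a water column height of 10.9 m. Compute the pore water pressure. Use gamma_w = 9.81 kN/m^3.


Result: 106.93 kPa

Derivation:
Using u = gamma_w * h_w
u = 9.81 * 10.9
u = 106.93 kPa


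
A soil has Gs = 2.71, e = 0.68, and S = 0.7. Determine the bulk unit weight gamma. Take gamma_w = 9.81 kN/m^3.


Using gamma = gamma_w * (Gs + S*e) / (1 + e)
Numerator: Gs + S*e = 2.71 + 0.7*0.68 = 3.186
Denominator: 1 + e = 1 + 0.68 = 1.68
gamma = 9.81 * 3.186 / 1.68
gamma = 18.604 kN/m^3


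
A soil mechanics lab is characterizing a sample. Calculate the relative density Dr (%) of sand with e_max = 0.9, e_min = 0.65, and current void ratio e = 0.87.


Using Dr = (e_max - e) / (e_max - e_min) * 100
e_max - e = 0.9 - 0.87 = 0.03
e_max - e_min = 0.9 - 0.65 = 0.25
Dr = 0.03 / 0.25 * 100
Dr = 12.0 %


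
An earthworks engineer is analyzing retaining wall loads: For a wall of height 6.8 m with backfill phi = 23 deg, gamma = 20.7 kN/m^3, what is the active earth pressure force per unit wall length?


Compute active earth pressure coefficient:
Ka = tan^2(45 - phi/2) = tan^2(33.5) = 0.438092
Compute active force:
Pa = 0.5 * Ka * gamma * H^2
Pa = 0.5 * 0.438092 * 20.7 * 6.8^2
Pa = 209.66 kN/m


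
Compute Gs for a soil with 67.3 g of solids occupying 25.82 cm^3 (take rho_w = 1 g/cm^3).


Result: 2.607

Derivation:
Using Gs = m_s / (V_s * rho_w)
Since rho_w = 1 g/cm^3:
Gs = 67.3 / 25.82
Gs = 2.607


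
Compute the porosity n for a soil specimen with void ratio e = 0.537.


Using the relation n = e / (1 + e)
n = 0.537 / (1 + 0.537)
n = 0.537 / 1.537
n = 0.3494


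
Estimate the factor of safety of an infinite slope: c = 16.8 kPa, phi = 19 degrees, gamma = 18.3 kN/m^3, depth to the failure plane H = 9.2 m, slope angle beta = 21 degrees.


Using Fs = c / (gamma*H*sin(beta)*cos(beta)) + tan(phi)/tan(beta)
Cohesion contribution = 16.8 / (18.3*9.2*sin(21)*cos(21))
Cohesion contribution = 0.298256
Friction contribution = tan(19)/tan(21) = 0.897004
Fs = 0.298256 + 0.897004
Fs = 1.195


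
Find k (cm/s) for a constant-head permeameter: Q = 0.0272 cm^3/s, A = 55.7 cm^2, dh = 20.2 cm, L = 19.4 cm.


Compute hydraulic gradient:
i = dh / L = 20.2 / 19.4 = 1.04124
Then apply Darcy's law:
k = Q / (A * i)
k = 0.0272 / (55.7 * 1.04124)
k = 0.0272 / 57.9969
k = 0.000469 cm/s


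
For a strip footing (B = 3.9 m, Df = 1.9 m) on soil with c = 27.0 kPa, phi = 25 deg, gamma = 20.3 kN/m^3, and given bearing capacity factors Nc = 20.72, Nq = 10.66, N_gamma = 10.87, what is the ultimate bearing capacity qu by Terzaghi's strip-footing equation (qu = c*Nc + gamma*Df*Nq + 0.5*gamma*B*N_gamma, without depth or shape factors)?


Compute qu = c*Nc + gamma*Df*Nq + 0.5*gamma*B*N_gamma
Term 1: 27.0 * 20.72 = 559.44
Term 2: 20.3 * 1.9 * 10.66 = 411.1562
Term 3: 0.5 * 20.3 * 3.9 * 10.87 = 430.28895
qu = 559.44 + 411.1562 + 430.28895
qu = 1400.89 kPa


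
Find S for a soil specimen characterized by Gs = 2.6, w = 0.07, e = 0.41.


Using S = Gs * w / e
S = 2.6 * 0.07 / 0.41
S = 0.4439


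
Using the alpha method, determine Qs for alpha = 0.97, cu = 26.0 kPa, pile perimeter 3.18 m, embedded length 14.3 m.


Result: 1146.85 kN

Derivation:
Using Qs = alpha * cu * perimeter * L
Qs = 0.97 * 26.0 * 3.18 * 14.3
Qs = 1146.85 kN


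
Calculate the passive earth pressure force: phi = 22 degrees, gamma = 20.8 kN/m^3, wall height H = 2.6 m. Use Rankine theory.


Compute passive earth pressure coefficient:
Kp = tan^2(45 + phi/2) = tan^2(56.0) = 2.197987
Compute passive force:
Pp = 0.5 * Kp * gamma * H^2
Pp = 0.5 * 2.197987 * 20.8 * 2.6^2
Pp = 154.53 kN/m


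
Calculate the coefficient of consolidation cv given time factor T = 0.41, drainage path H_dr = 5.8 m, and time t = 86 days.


Using cv = T * H_dr^2 / t
H_dr^2 = 5.8^2 = 33.64
cv = 0.41 * 33.64 / 86
cv = 0.16038 m^2/day


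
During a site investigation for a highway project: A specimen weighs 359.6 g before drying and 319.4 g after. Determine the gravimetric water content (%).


Using w = (m_wet - m_dry) / m_dry * 100
m_wet - m_dry = 359.6 - 319.4 = 40.2 g
w = 40.2 / 319.4 * 100
w = 12.59 %


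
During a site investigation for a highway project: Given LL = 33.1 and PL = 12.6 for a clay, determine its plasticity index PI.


Using PI = LL - PL
PI = 33.1 - 12.6
PI = 20.5


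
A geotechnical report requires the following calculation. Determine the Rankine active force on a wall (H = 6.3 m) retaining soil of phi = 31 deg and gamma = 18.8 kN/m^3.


Compute active earth pressure coefficient:
Ka = tan^2(45 - phi/2) = tan^2(29.5) = 0.320099
Compute active force:
Pa = 0.5 * Ka * gamma * H^2
Pa = 0.5 * 0.320099 * 18.8 * 6.3^2
Pa = 119.42 kN/m


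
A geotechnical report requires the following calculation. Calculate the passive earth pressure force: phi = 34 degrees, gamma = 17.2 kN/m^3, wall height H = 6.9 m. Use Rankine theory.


Compute passive earth pressure coefficient:
Kp = tan^2(45 + phi/2) = tan^2(62.0) = 3.537132
Compute passive force:
Pp = 0.5 * Kp * gamma * H^2
Pp = 0.5 * 3.537132 * 17.2 * 6.9^2
Pp = 1448.26 kN/m


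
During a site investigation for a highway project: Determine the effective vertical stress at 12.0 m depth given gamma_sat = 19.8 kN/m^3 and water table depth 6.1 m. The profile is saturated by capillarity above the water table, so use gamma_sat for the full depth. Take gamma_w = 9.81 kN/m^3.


Total stress = gamma_sat * depth
sigma = 19.8 * 12.0 = 237.6 kPa
Pore water pressure u = gamma_w * (depth - d_wt)
u = 9.81 * (12.0 - 6.1) = 57.879 kPa
Effective stress = sigma - u
sigma' = 237.6 - 57.879 = 179.72 kPa


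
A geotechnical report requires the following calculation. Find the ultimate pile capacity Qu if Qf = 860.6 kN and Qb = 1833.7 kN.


Using Qu = Qf + Qb
Qu = 860.6 + 1833.7
Qu = 2694.3 kN


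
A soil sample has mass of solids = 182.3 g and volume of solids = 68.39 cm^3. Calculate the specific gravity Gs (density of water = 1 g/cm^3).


Using Gs = m_s / (V_s * rho_w)
Since rho_w = 1 g/cm^3:
Gs = 182.3 / 68.39
Gs = 2.666


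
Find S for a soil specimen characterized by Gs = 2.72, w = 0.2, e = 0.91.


Using S = Gs * w / e
S = 2.72 * 0.2 / 0.91
S = 0.5978


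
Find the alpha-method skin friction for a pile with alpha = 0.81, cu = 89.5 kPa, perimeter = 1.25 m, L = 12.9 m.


Result: 1168.98 kN

Derivation:
Using Qs = alpha * cu * perimeter * L
Qs = 0.81 * 89.5 * 1.25 * 12.9
Qs = 1168.98 kN


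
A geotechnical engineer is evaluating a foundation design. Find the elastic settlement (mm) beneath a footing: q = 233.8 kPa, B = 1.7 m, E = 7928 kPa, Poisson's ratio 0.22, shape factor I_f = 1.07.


Using Se = q * B * (1 - nu^2) * I_f / E
1 - nu^2 = 1 - 0.22^2 = 0.9516
Se = 233.8 * 1.7 * 0.9516 * 1.07 / 7928
Se = 0.051047 m
Convert to mm: Se = 0.051047 * 1000 = 51.047 mm


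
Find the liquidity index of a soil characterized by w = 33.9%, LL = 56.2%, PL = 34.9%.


First compute the plasticity index:
PI = LL - PL = 56.2 - 34.9 = 21.3
Then compute the liquidity index:
LI = (w - PL) / PI
LI = (33.9 - 34.9) / 21.3
LI = -0.047


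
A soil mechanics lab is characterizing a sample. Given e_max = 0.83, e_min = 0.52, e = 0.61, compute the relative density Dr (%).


Using Dr = (e_max - e) / (e_max - e_min) * 100
e_max - e = 0.83 - 0.61 = 0.22
e_max - e_min = 0.83 - 0.52 = 0.31
Dr = 0.22 / 0.31 * 100
Dr = 70.97 %


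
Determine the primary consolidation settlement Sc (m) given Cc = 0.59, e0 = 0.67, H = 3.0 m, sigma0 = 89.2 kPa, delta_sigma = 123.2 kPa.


Result: 0.3994 m

Derivation:
Using Sc = Cc * H / (1 + e0) * log10((sigma0 + delta_sigma) / sigma0)
Stress ratio = (89.2 + 123.2) / 89.2 = 2.38117
log10(2.38117) = 0.37679
Cc * H / (1 + e0) = 0.59 * 3.0 / (1 + 0.67) = 1.05988
Sc = 1.05988 * 0.37679
Sc = 0.3994 m


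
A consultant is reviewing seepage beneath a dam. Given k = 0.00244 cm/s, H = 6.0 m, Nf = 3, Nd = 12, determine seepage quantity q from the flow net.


Result: 3.66e-05 m^3/s per m

Derivation:
Convert k to m/s for unit consistency with H:
k = 0.00244 cm/s = 0.00244 / 100 m/s = 2.44e-05 m/s
Using q = k * H * Nf / Nd
Nf / Nd = 3 / 12 = 0.25
q = 2.44e-05 * 6.0 * 0.25
q = 3.66e-05 m^3/s per m


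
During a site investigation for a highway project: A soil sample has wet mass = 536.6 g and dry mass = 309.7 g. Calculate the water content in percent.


Using w = (m_wet - m_dry) / m_dry * 100
m_wet - m_dry = 536.6 - 309.7 = 226.9 g
w = 226.9 / 309.7 * 100
w = 73.26 %


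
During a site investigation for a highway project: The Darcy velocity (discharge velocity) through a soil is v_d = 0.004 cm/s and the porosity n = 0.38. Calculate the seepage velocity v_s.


Using v_s = v_d / n
v_s = 0.004 / 0.38
v_s = 0.01053 cm/s


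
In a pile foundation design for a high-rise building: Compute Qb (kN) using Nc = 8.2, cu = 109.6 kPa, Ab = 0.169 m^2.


Using Qb = Nc * cu * Ab
Qb = 8.2 * 109.6 * 0.169
Qb = 151.88 kN


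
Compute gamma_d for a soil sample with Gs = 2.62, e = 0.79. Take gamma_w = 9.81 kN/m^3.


Using gamma_d = Gs * gamma_w / (1 + e)
gamma_d = 2.62 * 9.81 / (1 + 0.79)
gamma_d = 2.62 * 9.81 / 1.79
gamma_d = 14.359 kN/m^3


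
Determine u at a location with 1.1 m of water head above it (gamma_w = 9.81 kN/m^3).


Using u = gamma_w * h_w
u = 9.81 * 1.1
u = 10.79 kPa


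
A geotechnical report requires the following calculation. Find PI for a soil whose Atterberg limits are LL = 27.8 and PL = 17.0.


Result: 10.8

Derivation:
Using PI = LL - PL
PI = 27.8 - 17.0
PI = 10.8


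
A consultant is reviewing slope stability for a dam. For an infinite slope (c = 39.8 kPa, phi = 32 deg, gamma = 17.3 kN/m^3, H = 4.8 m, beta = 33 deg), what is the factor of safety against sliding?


Using Fs = c / (gamma*H*sin(beta)*cos(beta)) + tan(phi)/tan(beta)
Cohesion contribution = 39.8 / (17.3*4.8*sin(33)*cos(33))
Cohesion contribution = 1.04929
Friction contribution = tan(32)/tan(33) = 0.962214
Fs = 1.04929 + 0.962214
Fs = 2.012


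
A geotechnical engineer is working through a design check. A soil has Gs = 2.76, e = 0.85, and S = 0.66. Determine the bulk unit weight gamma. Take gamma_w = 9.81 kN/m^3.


Using gamma = gamma_w * (Gs + S*e) / (1 + e)
Numerator: Gs + S*e = 2.76 + 0.66*0.85 = 3.321
Denominator: 1 + e = 1 + 0.85 = 1.85
gamma = 9.81 * 3.321 / 1.85
gamma = 17.61 kN/m^3


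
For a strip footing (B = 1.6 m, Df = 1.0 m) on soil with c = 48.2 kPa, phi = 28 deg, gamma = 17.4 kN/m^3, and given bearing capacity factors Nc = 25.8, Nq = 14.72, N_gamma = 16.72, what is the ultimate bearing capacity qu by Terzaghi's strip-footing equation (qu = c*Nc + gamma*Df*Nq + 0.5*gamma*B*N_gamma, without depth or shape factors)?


Result: 1732.43 kPa

Derivation:
Compute qu = c*Nc + gamma*Df*Nq + 0.5*gamma*B*N_gamma
Term 1: 48.2 * 25.8 = 1243.56
Term 2: 17.4 * 1.0 * 14.72 = 256.128
Term 3: 0.5 * 17.4 * 1.6 * 16.72 = 232.7424
qu = 1243.56 + 256.128 + 232.7424
qu = 1732.43 kPa


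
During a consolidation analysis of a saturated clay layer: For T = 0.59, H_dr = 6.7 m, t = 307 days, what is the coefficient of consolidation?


Using cv = T * H_dr^2 / t
H_dr^2 = 6.7^2 = 44.89
cv = 0.59 * 44.89 / 307
cv = 0.08627 m^2/day


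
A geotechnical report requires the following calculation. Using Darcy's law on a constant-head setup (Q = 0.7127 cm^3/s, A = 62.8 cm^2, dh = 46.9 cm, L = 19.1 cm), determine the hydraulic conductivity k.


Compute hydraulic gradient:
i = dh / L = 46.9 / 19.1 = 2.4555
Then apply Darcy's law:
k = Q / (A * i)
k = 0.7127 / (62.8 * 2.4555)
k = 0.7127 / 154.205
k = 0.004622 cm/s


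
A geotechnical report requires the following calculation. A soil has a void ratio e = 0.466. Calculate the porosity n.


Using the relation n = e / (1 + e)
n = 0.466 / (1 + 0.466)
n = 0.466 / 1.466
n = 0.3179


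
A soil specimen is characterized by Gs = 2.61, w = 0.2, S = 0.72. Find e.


Using the relation e = Gs * w / S
e = 2.61 * 0.2 / 0.72
e = 0.725


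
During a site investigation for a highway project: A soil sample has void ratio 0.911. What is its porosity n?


Result: 0.4767

Derivation:
Using the relation n = e / (1 + e)
n = 0.911 / (1 + 0.911)
n = 0.911 / 1.911
n = 0.4767


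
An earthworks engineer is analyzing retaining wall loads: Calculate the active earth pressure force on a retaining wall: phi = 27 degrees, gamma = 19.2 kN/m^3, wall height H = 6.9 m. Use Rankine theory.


Result: 171.64 kN/m

Derivation:
Compute active earth pressure coefficient:
Ka = tan^2(45 - phi/2) = tan^2(31.5) = 0.375525
Compute active force:
Pa = 0.5 * Ka * gamma * H^2
Pa = 0.5 * 0.375525 * 19.2 * 6.9^2
Pa = 171.64 kN/m


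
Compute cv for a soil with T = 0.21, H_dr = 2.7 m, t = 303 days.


Using cv = T * H_dr^2 / t
H_dr^2 = 2.7^2 = 7.29
cv = 0.21 * 7.29 / 303
cv = 0.00505 m^2/day


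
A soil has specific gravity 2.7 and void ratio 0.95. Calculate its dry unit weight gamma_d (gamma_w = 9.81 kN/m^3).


Using gamma_d = Gs * gamma_w / (1 + e)
gamma_d = 2.7 * 9.81 / (1 + 0.95)
gamma_d = 2.7 * 9.81 / 1.95
gamma_d = 13.583 kN/m^3


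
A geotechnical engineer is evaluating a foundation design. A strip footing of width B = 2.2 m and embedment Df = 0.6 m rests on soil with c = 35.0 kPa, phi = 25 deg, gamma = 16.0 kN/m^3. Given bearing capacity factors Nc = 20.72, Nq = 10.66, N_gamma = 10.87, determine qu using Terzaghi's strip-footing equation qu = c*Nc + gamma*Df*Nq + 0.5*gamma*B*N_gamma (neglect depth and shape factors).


Compute qu = c*Nc + gamma*Df*Nq + 0.5*gamma*B*N_gamma
Term 1: 35.0 * 20.72 = 725.2
Term 2: 16.0 * 0.6 * 10.66 = 102.336
Term 3: 0.5 * 16.0 * 2.2 * 10.87 = 191.312
qu = 725.2 + 102.336 + 191.312
qu = 1018.85 kPa


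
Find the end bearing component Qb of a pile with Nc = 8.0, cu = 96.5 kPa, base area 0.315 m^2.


Result: 243.18 kN

Derivation:
Using Qb = Nc * cu * Ab
Qb = 8.0 * 96.5 * 0.315
Qb = 243.18 kN


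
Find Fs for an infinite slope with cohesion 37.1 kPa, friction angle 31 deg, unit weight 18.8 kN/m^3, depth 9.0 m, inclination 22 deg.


Using Fs = c / (gamma*H*sin(beta)*cos(beta)) + tan(phi)/tan(beta)
Cohesion contribution = 37.1 / (18.8*9.0*sin(22)*cos(22))
Cohesion contribution = 0.631295
Friction contribution = tan(31)/tan(22) = 1.48718
Fs = 0.631295 + 1.48718
Fs = 2.118


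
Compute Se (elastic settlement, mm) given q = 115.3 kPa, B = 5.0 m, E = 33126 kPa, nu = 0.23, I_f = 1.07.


Result: 17.636 mm

Derivation:
Using Se = q * B * (1 - nu^2) * I_f / E
1 - nu^2 = 1 - 0.23^2 = 0.9471
Se = 115.3 * 5.0 * 0.9471 * 1.07 / 33126
Se = 0.017636 m
Convert to mm: Se = 0.017636 * 1000 = 17.636 mm


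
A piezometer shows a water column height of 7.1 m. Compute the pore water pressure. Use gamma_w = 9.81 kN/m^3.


Result: 69.65 kPa

Derivation:
Using u = gamma_w * h_w
u = 9.81 * 7.1
u = 69.65 kPa


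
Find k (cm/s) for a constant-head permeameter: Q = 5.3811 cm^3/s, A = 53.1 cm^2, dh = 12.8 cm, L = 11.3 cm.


Result: 0.089463 cm/s

Derivation:
Compute hydraulic gradient:
i = dh / L = 12.8 / 11.3 = 1.13274
Then apply Darcy's law:
k = Q / (A * i)
k = 5.3811 / (53.1 * 1.13274)
k = 5.3811 / 60.1487
k = 0.089463 cm/s


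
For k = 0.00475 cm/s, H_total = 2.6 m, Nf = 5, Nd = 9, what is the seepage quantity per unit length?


Result: 6.861e-05 m^3/s per m

Derivation:
Convert k to m/s for unit consistency with H:
k = 0.00475 cm/s = 0.00475 / 100 m/s = 4.75e-05 m/s
Using q = k * H * Nf / Nd
Nf / Nd = 5 / 9 = 0.5556
q = 4.75e-05 * 2.6 * 0.5556
q = 6.861e-05 m^3/s per m


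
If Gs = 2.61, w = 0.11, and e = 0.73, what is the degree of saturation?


Using S = Gs * w / e
S = 2.61 * 0.11 / 0.73
S = 0.3933


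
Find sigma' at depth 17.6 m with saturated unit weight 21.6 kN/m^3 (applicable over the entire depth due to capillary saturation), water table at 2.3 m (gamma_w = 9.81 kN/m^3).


Total stress = gamma_sat * depth
sigma = 21.6 * 17.6 = 380.16 kPa
Pore water pressure u = gamma_w * (depth - d_wt)
u = 9.81 * (17.6 - 2.3) = 150.093 kPa
Effective stress = sigma - u
sigma' = 380.16 - 150.093 = 230.07 kPa


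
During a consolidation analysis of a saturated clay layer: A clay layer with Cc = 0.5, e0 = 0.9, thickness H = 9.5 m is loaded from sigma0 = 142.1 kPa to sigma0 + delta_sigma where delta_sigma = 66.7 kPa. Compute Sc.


Result: 0.4178 m

Derivation:
Using Sc = Cc * H / (1 + e0) * log10((sigma0 + delta_sigma) / sigma0)
Stress ratio = (142.1 + 66.7) / 142.1 = 1.46939
log10(1.46939) = 0.167136
Cc * H / (1 + e0) = 0.5 * 9.5 / (1 + 0.9) = 2.5
Sc = 2.5 * 0.167136
Sc = 0.4178 m


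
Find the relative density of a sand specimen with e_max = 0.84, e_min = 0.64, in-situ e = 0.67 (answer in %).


Using Dr = (e_max - e) / (e_max - e_min) * 100
e_max - e = 0.84 - 0.67 = 0.17
e_max - e_min = 0.84 - 0.64 = 0.2
Dr = 0.17 / 0.2 * 100
Dr = 85.0 %


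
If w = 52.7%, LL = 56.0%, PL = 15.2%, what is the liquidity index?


Result: 0.919

Derivation:
First compute the plasticity index:
PI = LL - PL = 56.0 - 15.2 = 40.8
Then compute the liquidity index:
LI = (w - PL) / PI
LI = (52.7 - 15.2) / 40.8
LI = 0.919


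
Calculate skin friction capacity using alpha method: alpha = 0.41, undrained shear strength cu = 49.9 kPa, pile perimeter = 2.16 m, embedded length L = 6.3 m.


Using Qs = alpha * cu * perimeter * L
Qs = 0.41 * 49.9 * 2.16 * 6.3
Qs = 278.41 kN


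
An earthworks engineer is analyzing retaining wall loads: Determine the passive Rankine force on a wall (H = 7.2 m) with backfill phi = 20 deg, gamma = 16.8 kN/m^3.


Result: 888.16 kN/m

Derivation:
Compute passive earth pressure coefficient:
Kp = tan^2(45 + phi/2) = tan^2(55.0) = 2.039607
Compute passive force:
Pp = 0.5 * Kp * gamma * H^2
Pp = 0.5 * 2.039607 * 16.8 * 7.2^2
Pp = 888.16 kN/m


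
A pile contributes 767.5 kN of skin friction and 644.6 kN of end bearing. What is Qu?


Result: 1412.1 kN

Derivation:
Using Qu = Qf + Qb
Qu = 767.5 + 644.6
Qu = 1412.1 kN


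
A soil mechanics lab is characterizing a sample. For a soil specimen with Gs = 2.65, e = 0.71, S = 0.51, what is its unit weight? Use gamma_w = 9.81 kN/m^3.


Using gamma = gamma_w * (Gs + S*e) / (1 + e)
Numerator: Gs + S*e = 2.65 + 0.51*0.71 = 3.0121
Denominator: 1 + e = 1 + 0.71 = 1.71
gamma = 9.81 * 3.0121 / 1.71
gamma = 17.28 kN/m^3


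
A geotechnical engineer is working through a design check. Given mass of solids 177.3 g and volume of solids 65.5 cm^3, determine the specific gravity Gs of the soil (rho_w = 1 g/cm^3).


Result: 2.707

Derivation:
Using Gs = m_s / (V_s * rho_w)
Since rho_w = 1 g/cm^3:
Gs = 177.3 / 65.5
Gs = 2.707


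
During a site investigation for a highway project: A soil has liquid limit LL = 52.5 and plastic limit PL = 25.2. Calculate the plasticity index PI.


Using PI = LL - PL
PI = 52.5 - 25.2
PI = 27.3


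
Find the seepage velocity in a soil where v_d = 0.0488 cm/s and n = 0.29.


Using v_s = v_d / n
v_s = 0.0488 / 0.29
v_s = 0.16828 cm/s


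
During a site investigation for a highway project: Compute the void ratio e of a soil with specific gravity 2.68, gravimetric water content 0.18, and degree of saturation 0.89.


Result: 0.542

Derivation:
Using the relation e = Gs * w / S
e = 2.68 * 0.18 / 0.89
e = 0.542


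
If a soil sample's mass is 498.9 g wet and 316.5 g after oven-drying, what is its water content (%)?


Using w = (m_wet - m_dry) / m_dry * 100
m_wet - m_dry = 498.9 - 316.5 = 182.4 g
w = 182.4 / 316.5 * 100
w = 57.63 %


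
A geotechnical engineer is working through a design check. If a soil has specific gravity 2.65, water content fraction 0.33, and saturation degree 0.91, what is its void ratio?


Result: 0.961

Derivation:
Using the relation e = Gs * w / S
e = 2.65 * 0.33 / 0.91
e = 0.961


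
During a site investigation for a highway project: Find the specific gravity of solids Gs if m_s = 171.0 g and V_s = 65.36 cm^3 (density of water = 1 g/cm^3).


Result: 2.616

Derivation:
Using Gs = m_s / (V_s * rho_w)
Since rho_w = 1 g/cm^3:
Gs = 171.0 / 65.36
Gs = 2.616


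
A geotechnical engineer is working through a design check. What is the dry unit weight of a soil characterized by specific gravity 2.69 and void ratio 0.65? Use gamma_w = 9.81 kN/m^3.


Using gamma_d = Gs * gamma_w / (1 + e)
gamma_d = 2.69 * 9.81 / (1 + 0.65)
gamma_d = 2.69 * 9.81 / 1.65
gamma_d = 15.993 kN/m^3


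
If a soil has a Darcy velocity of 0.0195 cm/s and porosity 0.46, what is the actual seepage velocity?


Using v_s = v_d / n
v_s = 0.0195 / 0.46
v_s = 0.04239 cm/s


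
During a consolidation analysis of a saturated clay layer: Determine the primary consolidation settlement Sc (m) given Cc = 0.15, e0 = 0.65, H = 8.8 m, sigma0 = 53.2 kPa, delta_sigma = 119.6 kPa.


Using Sc = Cc * H / (1 + e0) * log10((sigma0 + delta_sigma) / sigma0)
Stress ratio = (53.2 + 119.6) / 53.2 = 3.24812
log10(3.24812) = 0.511632
Cc * H / (1 + e0) = 0.15 * 8.8 / (1 + 0.65) = 0.8
Sc = 0.8 * 0.511632
Sc = 0.4093 m


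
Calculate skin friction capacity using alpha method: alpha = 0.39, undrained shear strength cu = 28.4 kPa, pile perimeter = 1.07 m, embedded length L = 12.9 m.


Using Qs = alpha * cu * perimeter * L
Qs = 0.39 * 28.4 * 1.07 * 12.9
Qs = 152.88 kN


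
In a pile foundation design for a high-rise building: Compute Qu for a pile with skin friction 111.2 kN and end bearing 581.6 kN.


Result: 692.8 kN

Derivation:
Using Qu = Qf + Qb
Qu = 111.2 + 581.6
Qu = 692.8 kN


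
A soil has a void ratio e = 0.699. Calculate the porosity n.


Result: 0.4114

Derivation:
Using the relation n = e / (1 + e)
n = 0.699 / (1 + 0.699)
n = 0.699 / 1.699
n = 0.4114


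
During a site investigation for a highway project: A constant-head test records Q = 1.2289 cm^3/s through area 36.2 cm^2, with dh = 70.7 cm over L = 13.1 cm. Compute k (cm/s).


Result: 0.00629 cm/s

Derivation:
Compute hydraulic gradient:
i = dh / L = 70.7 / 13.1 = 5.39695
Then apply Darcy's law:
k = Q / (A * i)
k = 1.2289 / (36.2 * 5.39695)
k = 1.2289 / 195.369
k = 0.00629 cm/s


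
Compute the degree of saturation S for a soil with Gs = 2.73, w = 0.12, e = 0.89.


Using S = Gs * w / e
S = 2.73 * 0.12 / 0.89
S = 0.3681


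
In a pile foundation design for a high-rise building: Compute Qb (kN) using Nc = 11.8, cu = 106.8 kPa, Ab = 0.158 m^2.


Using Qb = Nc * cu * Ab
Qb = 11.8 * 106.8 * 0.158
Qb = 199.12 kN


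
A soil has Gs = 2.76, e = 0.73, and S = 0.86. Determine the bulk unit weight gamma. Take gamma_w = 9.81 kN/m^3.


Using gamma = gamma_w * (Gs + S*e) / (1 + e)
Numerator: Gs + S*e = 2.76 + 0.86*0.73 = 3.3878
Denominator: 1 + e = 1 + 0.73 = 1.73
gamma = 9.81 * 3.3878 / 1.73
gamma = 19.211 kN/m^3


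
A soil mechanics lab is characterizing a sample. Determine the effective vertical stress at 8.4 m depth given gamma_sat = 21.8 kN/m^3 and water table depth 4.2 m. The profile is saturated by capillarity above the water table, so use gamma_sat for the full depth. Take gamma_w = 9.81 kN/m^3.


Result: 141.92 kPa

Derivation:
Total stress = gamma_sat * depth
sigma = 21.8 * 8.4 = 183.12 kPa
Pore water pressure u = gamma_w * (depth - d_wt)
u = 9.81 * (8.4 - 4.2) = 41.202 kPa
Effective stress = sigma - u
sigma' = 183.12 - 41.202 = 141.92 kPa


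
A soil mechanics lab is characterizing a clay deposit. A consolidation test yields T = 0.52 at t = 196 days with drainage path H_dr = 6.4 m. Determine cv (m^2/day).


Using cv = T * H_dr^2 / t
H_dr^2 = 6.4^2 = 40.96
cv = 0.52 * 40.96 / 196
cv = 0.10867 m^2/day


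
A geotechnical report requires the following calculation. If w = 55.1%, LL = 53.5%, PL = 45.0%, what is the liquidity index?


First compute the plasticity index:
PI = LL - PL = 53.5 - 45.0 = 8.5
Then compute the liquidity index:
LI = (w - PL) / PI
LI = (55.1 - 45.0) / 8.5
LI = 1.188


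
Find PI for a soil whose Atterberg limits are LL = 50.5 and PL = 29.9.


Using PI = LL - PL
PI = 50.5 - 29.9
PI = 20.6


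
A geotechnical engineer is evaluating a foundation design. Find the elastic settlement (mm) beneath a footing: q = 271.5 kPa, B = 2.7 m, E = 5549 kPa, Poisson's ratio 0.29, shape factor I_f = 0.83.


Using Se = q * B * (1 - nu^2) * I_f / E
1 - nu^2 = 1 - 0.29^2 = 0.9159
Se = 271.5 * 2.7 * 0.9159 * 0.83 / 5549
Se = 0.100426 m
Convert to mm: Se = 0.100426 * 1000 = 100.426 mm


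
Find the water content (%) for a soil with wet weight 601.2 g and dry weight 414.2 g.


Using w = (m_wet - m_dry) / m_dry * 100
m_wet - m_dry = 601.2 - 414.2 = 187.0 g
w = 187.0 / 414.2 * 100
w = 45.15 %


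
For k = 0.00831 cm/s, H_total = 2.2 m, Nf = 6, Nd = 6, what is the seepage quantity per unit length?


Convert k to m/s for unit consistency with H:
k = 0.00831 cm/s = 0.00831 / 100 m/s = 8.31e-05 m/s
Using q = k * H * Nf / Nd
Nf / Nd = 6 / 6 = 1.0
q = 8.31e-05 * 2.2 * 1.0
q = 0.0001828 m^3/s per m


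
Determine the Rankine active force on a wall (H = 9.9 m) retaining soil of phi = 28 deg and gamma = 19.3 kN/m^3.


Result: 341.46 kN/m

Derivation:
Compute active earth pressure coefficient:
Ka = tan^2(45 - phi/2) = tan^2(31.0) = 0.361033
Compute active force:
Pa = 0.5 * Ka * gamma * H^2
Pa = 0.5 * 0.361033 * 19.3 * 9.9^2
Pa = 341.46 kN/m


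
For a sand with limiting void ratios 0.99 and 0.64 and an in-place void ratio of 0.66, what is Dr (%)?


Using Dr = (e_max - e) / (e_max - e_min) * 100
e_max - e = 0.99 - 0.66 = 0.33
e_max - e_min = 0.99 - 0.64 = 0.35
Dr = 0.33 / 0.35 * 100
Dr = 94.29 %


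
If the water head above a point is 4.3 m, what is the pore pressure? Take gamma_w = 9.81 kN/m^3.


Using u = gamma_w * h_w
u = 9.81 * 4.3
u = 42.18 kPa


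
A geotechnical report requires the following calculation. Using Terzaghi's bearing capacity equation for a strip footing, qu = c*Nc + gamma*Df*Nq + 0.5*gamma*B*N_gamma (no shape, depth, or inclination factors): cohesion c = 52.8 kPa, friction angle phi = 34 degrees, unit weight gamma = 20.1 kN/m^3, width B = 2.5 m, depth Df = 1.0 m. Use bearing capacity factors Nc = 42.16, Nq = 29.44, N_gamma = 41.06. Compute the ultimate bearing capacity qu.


Compute qu = c*Nc + gamma*Df*Nq + 0.5*gamma*B*N_gamma
Term 1: 52.8 * 42.16 = 2226.048
Term 2: 20.1 * 1.0 * 29.44 = 591.744
Term 3: 0.5 * 20.1 * 2.5 * 41.06 = 1031.6325
qu = 2226.048 + 591.744 + 1031.6325
qu = 3849.42 kPa


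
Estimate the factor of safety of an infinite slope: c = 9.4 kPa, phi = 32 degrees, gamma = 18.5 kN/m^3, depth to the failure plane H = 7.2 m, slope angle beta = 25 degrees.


Using Fs = c / (gamma*H*sin(beta)*cos(beta)) + tan(phi)/tan(beta)
Cohesion contribution = 9.4 / (18.5*7.2*sin(25)*cos(25))
Cohesion contribution = 0.184247
Friction contribution = tan(32)/tan(25) = 1.34004
Fs = 0.184247 + 1.34004
Fs = 1.524


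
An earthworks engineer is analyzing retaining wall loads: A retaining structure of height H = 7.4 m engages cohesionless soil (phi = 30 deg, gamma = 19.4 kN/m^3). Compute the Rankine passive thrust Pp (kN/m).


Result: 1593.52 kN/m

Derivation:
Compute passive earth pressure coefficient:
Kp = tan^2(45 + phi/2) = tan^2(60.0) = 3
Compute passive force:
Pp = 0.5 * Kp * gamma * H^2
Pp = 0.5 * 3 * 19.4 * 7.4^2
Pp = 1593.52 kN/m


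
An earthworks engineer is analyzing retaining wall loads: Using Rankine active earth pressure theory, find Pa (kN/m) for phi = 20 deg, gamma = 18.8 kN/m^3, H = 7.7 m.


Compute active earth pressure coefficient:
Ka = tan^2(45 - phi/2) = tan^2(35.0) = 0.490291
Compute active force:
Pa = 0.5 * Ka * gamma * H^2
Pa = 0.5 * 0.490291 * 18.8 * 7.7^2
Pa = 273.25 kN/m


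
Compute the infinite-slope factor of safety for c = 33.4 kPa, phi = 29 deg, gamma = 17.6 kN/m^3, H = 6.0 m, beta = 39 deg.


Result: 1.331

Derivation:
Using Fs = c / (gamma*H*sin(beta)*cos(beta)) + tan(phi)/tan(beta)
Cohesion contribution = 33.4 / (17.6*6.0*sin(39)*cos(39))
Cohesion contribution = 0.646708
Friction contribution = tan(29)/tan(39) = 0.684515
Fs = 0.646708 + 0.684515
Fs = 1.331


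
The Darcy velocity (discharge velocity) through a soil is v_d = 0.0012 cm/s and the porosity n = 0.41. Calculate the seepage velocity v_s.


Using v_s = v_d / n
v_s = 0.0012 / 0.41
v_s = 0.00293 cm/s


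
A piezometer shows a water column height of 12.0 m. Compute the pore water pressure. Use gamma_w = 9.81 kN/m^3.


Result: 117.72 kPa

Derivation:
Using u = gamma_w * h_w
u = 9.81 * 12.0
u = 117.72 kPa


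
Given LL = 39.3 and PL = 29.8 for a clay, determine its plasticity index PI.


Result: 9.5

Derivation:
Using PI = LL - PL
PI = 39.3 - 29.8
PI = 9.5


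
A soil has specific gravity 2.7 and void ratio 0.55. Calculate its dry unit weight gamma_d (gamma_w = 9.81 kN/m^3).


Using gamma_d = Gs * gamma_w / (1 + e)
gamma_d = 2.7 * 9.81 / (1 + 0.55)
gamma_d = 2.7 * 9.81 / 1.55
gamma_d = 17.088 kN/m^3


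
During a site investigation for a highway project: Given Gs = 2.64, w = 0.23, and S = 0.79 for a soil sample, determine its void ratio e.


Result: 0.7686

Derivation:
Using the relation e = Gs * w / S
e = 2.64 * 0.23 / 0.79
e = 0.7686


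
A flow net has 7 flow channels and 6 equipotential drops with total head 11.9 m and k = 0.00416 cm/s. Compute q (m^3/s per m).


Convert k to m/s for unit consistency with H:
k = 0.00416 cm/s = 0.00416 / 100 m/s = 4.16e-05 m/s
Using q = k * H * Nf / Nd
Nf / Nd = 7 / 6 = 1.1667
q = 4.16e-05 * 11.9 * 1.1667
q = 0.0005775 m^3/s per m


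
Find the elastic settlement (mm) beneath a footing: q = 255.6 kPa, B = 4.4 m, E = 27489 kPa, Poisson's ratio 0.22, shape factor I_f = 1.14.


Result: 44.383 mm

Derivation:
Using Se = q * B * (1 - nu^2) * I_f / E
1 - nu^2 = 1 - 0.22^2 = 0.9516
Se = 255.6 * 4.4 * 0.9516 * 1.14 / 27489
Se = 0.044383 m
Convert to mm: Se = 0.044383 * 1000 = 44.383 mm


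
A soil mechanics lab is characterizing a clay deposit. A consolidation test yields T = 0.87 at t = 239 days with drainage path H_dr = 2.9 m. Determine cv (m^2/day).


Using cv = T * H_dr^2 / t
H_dr^2 = 2.9^2 = 8.41
cv = 0.87 * 8.41 / 239
cv = 0.03061 m^2/day


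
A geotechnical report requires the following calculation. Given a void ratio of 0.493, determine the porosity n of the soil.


Using the relation n = e / (1 + e)
n = 0.493 / (1 + 0.493)
n = 0.493 / 1.493
n = 0.3302
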